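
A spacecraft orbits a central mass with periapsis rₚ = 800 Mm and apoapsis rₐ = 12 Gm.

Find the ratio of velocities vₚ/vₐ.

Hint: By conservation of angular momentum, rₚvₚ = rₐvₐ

Convert to SI: rₚ = 800 Mm = 8e+08 m; rₐ = 12 Gm = 1.2e+10 m.
Conservation of angular momentum gives rₚvₚ = rₐvₐ, so vₚ/vₐ = rₐ/rₚ.
vₚ/vₐ = 1.2e+10 / 8e+08 ≈ 15.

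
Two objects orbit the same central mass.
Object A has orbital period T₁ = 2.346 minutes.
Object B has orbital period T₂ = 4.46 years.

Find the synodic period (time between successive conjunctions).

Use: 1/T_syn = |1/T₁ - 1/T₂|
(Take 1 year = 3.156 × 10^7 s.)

Convert to SI: T₁ = 2.346 minutes = 140.76 s; T₂ = 4.46 years = 1.40758e+08 s.
T_syn = |T₁ · T₂ / (T₁ − T₂)|.
T_syn = |140.76 · 1.40758e+08 / (140.76 − 1.40758e+08)| s ≈ 140.8 s = 2.346 minutes.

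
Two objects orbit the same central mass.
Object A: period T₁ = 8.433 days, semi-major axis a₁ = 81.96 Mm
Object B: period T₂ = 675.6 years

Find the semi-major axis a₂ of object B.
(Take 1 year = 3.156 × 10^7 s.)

Convert to SI: T₁ = 8.433 days = 728611 s; a₁ = 81.96 Mm = 8.196e+07 m; T₂ = 675.6 years = 2.13219e+10 s.
Kepler's third law: (T₁/T₂)² = (a₁/a₂)³ ⇒ a₂ = a₁ · (T₂/T₁)^(2/3).
T₂/T₁ = 2.13219e+10 / 728611 = 29263.8.
a₂ = 8.196e+07 · (29263.8)^(2/3) m ≈ 7.783e+10 m = 77.83 Gm.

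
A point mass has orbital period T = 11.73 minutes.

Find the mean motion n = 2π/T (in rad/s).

Convert to SI: T = 11.73 minutes = 703.8 s.
n = 2π / T.
n = 2π / 703.8 s ≈ 0.008928 rad/s.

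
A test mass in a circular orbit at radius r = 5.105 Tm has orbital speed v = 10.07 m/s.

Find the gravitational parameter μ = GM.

Convert to SI: r = 5.105 Tm = 5.105e+12 m.
For a circular orbit v² = GM/r, so GM = v² · r.
GM = (10.07)² · 5.105e+12 m³/s² ≈ 5.177e+14 m³/s² = 5.177 × 10^14 m³/s².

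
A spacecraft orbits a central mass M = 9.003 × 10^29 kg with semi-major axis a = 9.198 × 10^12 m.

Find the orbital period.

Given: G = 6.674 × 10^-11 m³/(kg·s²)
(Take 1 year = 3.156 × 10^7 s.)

GM = G · M = 6.674e-11 · 9.003e+29 = 6.0086e+19 m³/s².
Kepler's third law: T = 2π √(a³ / GM).
Substituting a = 9.198e+12 m and GM = 6.0086e+19 m³/s²:
T = 2π √((9.198e+12)³ / 6.0086e+19) s
T ≈ 2.261e+10 s = 716.5 years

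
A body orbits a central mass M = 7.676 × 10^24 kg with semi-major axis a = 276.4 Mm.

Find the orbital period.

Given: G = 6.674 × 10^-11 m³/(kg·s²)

Convert to SI: a = 276.4 Mm = 2.764e+08 m.
GM = G · M = 6.674e-11 · 7.676e+24 = 5.12296e+14 m³/s².
Kepler's third law: T = 2π √(a³ / GM).
Substituting a = 2.764e+08 m and GM = 5.12296e+14 m³/s²:
T = 2π √((2.764e+08)³ / 5.12296e+14) s
T ≈ 1.276e+06 s = 14.76 days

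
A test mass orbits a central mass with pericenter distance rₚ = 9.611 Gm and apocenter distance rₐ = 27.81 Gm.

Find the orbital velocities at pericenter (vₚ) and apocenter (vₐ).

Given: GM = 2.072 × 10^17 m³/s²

Convert to SI: rₚ = 9.611 Gm = 9.611e+09 m; rₐ = 27.81 Gm = 2.781e+10 m.
Use the vis-viva equation v² = GM(2/r − 1/a) with a = (rₚ + rₐ)/2 = (9.611e+09 + 2.781e+10)/2 = 1.87105e+10 m.
vₚ = √(GM · (2/rₚ − 1/a)) = √(2.072e+17 · (2/9.611e+09 − 1/1.87105e+10)) m/s ≈ 5661 m/s = 5.661 km/s.
vₐ = √(GM · (2/rₐ − 1/a)) = √(2.072e+17 · (2/2.781e+10 − 1/1.87105e+10)) m/s ≈ 1956 m/s = 1.956 km/s.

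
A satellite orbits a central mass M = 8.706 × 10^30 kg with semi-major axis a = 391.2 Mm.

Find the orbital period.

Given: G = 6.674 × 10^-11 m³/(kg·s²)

Convert to SI: a = 391.2 Mm = 3.912e+08 m.
GM = G · M = 6.674e-11 · 8.706e+30 = 5.81038e+20 m³/s².
Kepler's third law: T = 2π √(a³ / GM).
Substituting a = 3.912e+08 m and GM = 5.81038e+20 m³/s²:
T = 2π √((3.912e+08)³ / 5.81038e+20) s
T ≈ 2017 s = 33.61 minutes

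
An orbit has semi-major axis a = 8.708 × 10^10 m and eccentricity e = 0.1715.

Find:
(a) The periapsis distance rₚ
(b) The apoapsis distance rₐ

(a) rₚ = a(1 − e) = 8.708e+10 · (1 − 0.1715) = 8.708e+10 · 0.8285 ≈ 7.215e+10 m = 7.215 × 10^10 m.
(b) rₐ = a(1 + e) = 8.708e+10 · (1 + 0.1715) = 8.708e+10 · 1.1715 ≈ 1.02e+11 m = 1.02 × 10^11 m.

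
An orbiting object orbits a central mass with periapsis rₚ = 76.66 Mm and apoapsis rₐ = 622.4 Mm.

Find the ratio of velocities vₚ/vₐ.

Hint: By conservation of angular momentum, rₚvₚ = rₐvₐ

Convert to SI: rₚ = 76.66 Mm = 7.666e+07 m; rₐ = 622.4 Mm = 6.224e+08 m.
Conservation of angular momentum gives rₚvₚ = rₐvₐ, so vₚ/vₐ = rₐ/rₚ.
vₚ/vₐ = 6.224e+08 / 7.666e+07 ≈ 8.119.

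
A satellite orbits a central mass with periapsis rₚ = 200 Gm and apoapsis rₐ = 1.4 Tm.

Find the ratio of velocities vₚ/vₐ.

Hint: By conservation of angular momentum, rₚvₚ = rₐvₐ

Convert to SI: rₚ = 200 Gm = 2e+11 m; rₐ = 1.4 Tm = 1.4e+12 m.
Conservation of angular momentum gives rₚvₚ = rₐvₐ, so vₚ/vₐ = rₐ/rₚ.
vₚ/vₐ = 1.4e+12 / 2e+11 ≈ 7.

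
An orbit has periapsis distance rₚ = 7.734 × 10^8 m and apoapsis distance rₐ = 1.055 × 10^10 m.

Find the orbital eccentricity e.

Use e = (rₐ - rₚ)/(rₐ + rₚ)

e = (rₐ − rₚ) / (rₐ + rₚ).
e = (1.055e+10 − 7.734e+08) / (1.055e+10 + 7.734e+08) = 9.7766e+09 / 1.13234e+10 ≈ 0.8634.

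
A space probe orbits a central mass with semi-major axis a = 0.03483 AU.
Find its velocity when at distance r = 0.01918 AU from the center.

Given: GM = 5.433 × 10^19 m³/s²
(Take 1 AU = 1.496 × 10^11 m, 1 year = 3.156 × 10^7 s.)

Convert to SI: a = 0.03483 AU = 5.21057e+09 m; r = 0.01918 AU = 2.86933e+09 m.
Vis-viva: v = √(GM · (2/r − 1/a)).
2/r − 1/a = 2/2.86933e+09 − 1/5.21057e+09 = 5.0511e-10 m⁻¹.
v = √(5.433e+19 · 5.0511e-10) m/s ≈ 1.657e+05 m/s = 34.95 AU/year.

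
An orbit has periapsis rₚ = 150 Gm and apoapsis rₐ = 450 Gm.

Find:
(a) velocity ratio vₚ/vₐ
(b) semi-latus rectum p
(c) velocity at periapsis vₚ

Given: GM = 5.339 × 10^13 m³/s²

Convert to SI: rₚ = 150 Gm = 1.5e+11 m; rₐ = 450 Gm = 4.5e+11 m.
(a) Conservation of angular momentum (rₚvₚ = rₐvₐ) gives vₚ/vₐ = rₐ/rₚ = 4.5e+11/1.5e+11 ≈ 3
(b) From a = (rₚ + rₐ)/2 = 3e+11 m and e = (rₐ − rₚ)/(rₐ + rₚ) = 0.5, p = a(1 − e²) = 3e+11 · (1 − (0.5)²) ≈ 2.25e+11 m
(c) With a = (rₚ + rₐ)/2 = 3e+11 m, vₚ = √(GM (2/rₚ − 1/a)) = √(5.339e+13 · (2/1.5e+11 − 1/3e+11)) m/s ≈ 23.11 m/s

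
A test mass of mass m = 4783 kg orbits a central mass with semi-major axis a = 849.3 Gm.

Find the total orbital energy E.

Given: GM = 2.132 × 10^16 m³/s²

Convert to SI: a = 849.3 Gm = 8.493e+11 m.
E = −GMm / (2a).
E = −2.132e+16 · 4783 / (2 · 8.493e+11) J ≈ -6.003e+07 J = -60.03 MJ.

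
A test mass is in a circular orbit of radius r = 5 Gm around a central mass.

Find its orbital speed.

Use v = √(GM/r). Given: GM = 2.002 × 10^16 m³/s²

Convert to SI: r = 5 Gm = 5e+09 m.
For a circular orbit, gravity supplies the centripetal force, so v = √(GM / r).
v = √(2.002e+16 / 5e+09) m/s ≈ 2001 m/s = 2.001 km/s.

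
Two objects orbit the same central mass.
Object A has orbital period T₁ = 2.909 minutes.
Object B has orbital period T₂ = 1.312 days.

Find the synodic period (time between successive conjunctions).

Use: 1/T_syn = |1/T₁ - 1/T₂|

Convert to SI: T₁ = 2.909 minutes = 174.54 s; T₂ = 1.312 days = 113357 s.
T_syn = |T₁ · T₂ / (T₁ − T₂)|.
T_syn = |174.54 · 113357 / (174.54 − 113357)| s ≈ 174.8 s = 2.913 minutes.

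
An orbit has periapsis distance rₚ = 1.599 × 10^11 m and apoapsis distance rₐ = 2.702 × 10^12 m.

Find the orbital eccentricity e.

e = (rₐ − rₚ) / (rₐ + rₚ).
e = (2.702e+12 − 1.599e+11) / (2.702e+12 + 1.599e+11) = 2.5421e+12 / 2.8619e+12 ≈ 0.8883.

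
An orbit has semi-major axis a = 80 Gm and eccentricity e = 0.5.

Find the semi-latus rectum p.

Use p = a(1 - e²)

Convert to SI: a = 80 Gm = 8e+10 m.
p = a (1 − e²).
p = 8e+10 · (1 − (0.5)²) = 8e+10 · 0.75 ≈ 6e+10 m = 60 Gm.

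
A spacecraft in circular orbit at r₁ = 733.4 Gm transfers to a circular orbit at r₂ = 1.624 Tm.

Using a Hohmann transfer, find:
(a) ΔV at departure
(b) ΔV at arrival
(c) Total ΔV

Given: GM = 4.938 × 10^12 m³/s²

Convert to SI: r₁ = 733.4 Gm = 7.334e+11 m; r₂ = 1.624 Tm = 1.624e+12 m.
Transfer semi-major axis: a_t = (r₁ + r₂)/2 = (7.334e+11 + 1.624e+12)/2 = 1.1787e+12 m.
Circular speeds: v₁ = √(GM/r₁) = 2.59481 m/s, v₂ = √(GM/r₂) = 1.74374 m/s.
Transfer speeds (vis-viva v² = GM(2/r − 1/a_t)): v₁ᵗ = 3.04577 m/s, v₂ᵗ = 1.37547 m/s.
(a) ΔV₁ = |v₁ᵗ − v₁| ≈ 0.451 m/s = 0.451 m/s.
(b) ΔV₂ = |v₂ − v₂ᵗ| ≈ 0.3683 m/s = 0.3683 m/s.
(c) ΔV_total = ΔV₁ + ΔV₂ ≈ 0.8192 m/s = 0.8192 m/s.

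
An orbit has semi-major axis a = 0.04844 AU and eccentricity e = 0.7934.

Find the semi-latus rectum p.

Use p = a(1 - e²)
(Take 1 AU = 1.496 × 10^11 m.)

Convert to SI: a = 0.04844 AU = 7.24662e+09 m.
p = a (1 − e²).
p = 7.24662e+09 · (1 − (0.7934)²) = 7.24662e+09 · 0.370516 ≈ 2.685e+09 m = 0.01795 AU.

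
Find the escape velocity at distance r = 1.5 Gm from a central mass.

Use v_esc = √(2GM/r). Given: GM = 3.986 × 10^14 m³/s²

Convert to SI: r = 1.5 Gm = 1.5e+09 m.
Escape velocity comes from setting total energy to zero: ½v² − GM/r = 0 ⇒ v_esc = √(2GM / r).
v_esc = √(2 · 3.986e+14 / 1.5e+09) m/s ≈ 729 m/s = 729 m/s.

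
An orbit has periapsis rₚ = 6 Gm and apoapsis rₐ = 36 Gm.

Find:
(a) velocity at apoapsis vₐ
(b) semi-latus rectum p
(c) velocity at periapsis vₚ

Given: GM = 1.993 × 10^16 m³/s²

Convert to SI: rₚ = 6 Gm = 6e+09 m; rₐ = 36 Gm = 3.6e+10 m.
(a) With a = (rₚ + rₐ)/2 = 2.1e+10 m, vₐ = √(GM (2/rₐ − 1/a)) = √(1.993e+16 · (2/3.6e+10 − 1/2.1e+10)) m/s ≈ 397.7 m/s
(b) From a = (rₚ + rₐ)/2 = 2.1e+10 m and e = (rₐ − rₚ)/(rₐ + rₚ) = 0.714286, p = a(1 − e²) = 2.1e+10 · (1 − (0.714286)²) ≈ 1.029e+10 m
(c) With a = (rₚ + rₐ)/2 = 2.1e+10 m, vₚ = √(GM (2/rₚ − 1/a)) = √(1.993e+16 · (2/6e+09 − 1/2.1e+10)) m/s ≈ 2386 m/s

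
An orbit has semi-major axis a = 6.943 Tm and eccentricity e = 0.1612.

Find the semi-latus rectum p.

Convert to SI: a = 6.943 Tm = 6.943e+12 m.
p = a (1 − e²).
p = 6.943e+12 · (1 − (0.1612)²) = 6.943e+12 · 0.974015 ≈ 6.763e+12 m = 6.763 Tm.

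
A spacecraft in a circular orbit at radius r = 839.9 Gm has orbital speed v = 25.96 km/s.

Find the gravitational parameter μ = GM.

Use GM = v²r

Convert to SI: r = 839.9 Gm = 8.399e+11 m; v = 25.96 km/s = 25960 m/s.
For a circular orbit v² = GM/r, so GM = v² · r.
GM = (25960)² · 8.399e+11 m³/s² ≈ 5.66e+20 m³/s² = 5.66 × 10^20 m³/s².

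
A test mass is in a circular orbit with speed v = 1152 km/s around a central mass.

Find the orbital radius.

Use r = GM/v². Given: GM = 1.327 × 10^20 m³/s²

Convert to SI: v = 1152 km/s = 1.152e+06 m/s.
For a circular orbit, v² = GM / r, so r = GM / v².
r = 1.327e+20 / (1.152e+06)² m ≈ 9.999e+07 m = 99.99 Mm.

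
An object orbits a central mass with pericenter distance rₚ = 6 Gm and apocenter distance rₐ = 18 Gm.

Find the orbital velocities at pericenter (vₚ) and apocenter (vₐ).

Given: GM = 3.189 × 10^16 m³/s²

Convert to SI: rₚ = 6 Gm = 6e+09 m; rₐ = 18 Gm = 1.8e+10 m.
Use the vis-viva equation v² = GM(2/r − 1/a) with a = (rₚ + rₐ)/2 = (6e+09 + 1.8e+10)/2 = 1.2e+10 m.
vₚ = √(GM · (2/rₚ − 1/a)) = √(3.189e+16 · (2/6e+09 − 1/1.2e+10)) m/s ≈ 2824 m/s = 2.824 km/s.
vₐ = √(GM · (2/rₐ − 1/a)) = √(3.189e+16 · (2/1.8e+10 − 1/1.2e+10)) m/s ≈ 941.2 m/s = 941.2 m/s.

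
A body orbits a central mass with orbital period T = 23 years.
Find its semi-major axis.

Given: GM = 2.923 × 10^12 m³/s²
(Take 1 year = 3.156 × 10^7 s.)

Convert to SI: T = 23 years = 7.2588e+08 s.
Invert Kepler's third law: a = (GM · T² / (4π²))^(1/3).
Substituting T = 7.2588e+08 s and GM = 2.923e+12 m³/s²:
a = (2.923e+12 · (7.2588e+08)² / (4π²))^(1/3) m
a ≈ 3.392e+09 m = 3.392 × 10^9 m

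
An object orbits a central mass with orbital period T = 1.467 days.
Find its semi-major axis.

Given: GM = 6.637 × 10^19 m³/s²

Convert to SI: T = 1.467 days = 126749 s.
Invert Kepler's third law: a = (GM · T² / (4π²))^(1/3).
Substituting T = 126749 s and GM = 6.637e+19 m³/s²:
a = (6.637e+19 · (126749)² / (4π²))^(1/3) m
a ≈ 3e+09 m = 3 Gm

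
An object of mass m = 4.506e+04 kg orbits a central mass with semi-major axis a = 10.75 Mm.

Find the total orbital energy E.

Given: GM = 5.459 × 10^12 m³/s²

Convert to SI: a = 10.75 Mm = 1.075e+07 m.
E = −GMm / (2a).
E = −5.459e+12 · 4.506e+04 / (2 · 1.075e+07) J ≈ -1.144e+10 J = -11.44 GJ.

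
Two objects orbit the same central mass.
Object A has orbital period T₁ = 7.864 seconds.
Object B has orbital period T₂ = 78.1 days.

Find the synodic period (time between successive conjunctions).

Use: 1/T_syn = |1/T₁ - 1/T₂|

Convert to SI: T₂ = 78.1 days = 6.74784e+06 s.
T_syn = |T₁ · T₂ / (T₁ − T₂)|.
T_syn = |7.864 · 6.74784e+06 / (7.864 − 6.74784e+06)| s ≈ 7.864 s = 7.864 seconds.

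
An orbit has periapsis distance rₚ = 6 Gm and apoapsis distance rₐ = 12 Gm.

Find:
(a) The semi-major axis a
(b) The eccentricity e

Convert to SI: rₚ = 6 Gm = 6e+09 m; rₐ = 12 Gm = 1.2e+10 m.
(a) a = (rₚ + rₐ) / 2 = (6e+09 + 1.2e+10) / 2 ≈ 9e+09 m = 9 Gm.
(b) e = (rₐ − rₚ) / (rₐ + rₚ) = (1.2e+10 − 6e+09) / (1.2e+10 + 6e+09) ≈ 0.3333.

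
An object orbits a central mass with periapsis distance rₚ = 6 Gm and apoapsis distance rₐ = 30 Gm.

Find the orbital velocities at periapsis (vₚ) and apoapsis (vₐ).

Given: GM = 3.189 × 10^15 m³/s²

Convert to SI: rₚ = 6 Gm = 6e+09 m; rₐ = 30 Gm = 3e+10 m.
Use the vis-viva equation v² = GM(2/r − 1/a) with a = (rₚ + rₐ)/2 = (6e+09 + 3e+10)/2 = 1.8e+10 m.
vₚ = √(GM · (2/rₚ − 1/a)) = √(3.189e+15 · (2/6e+09 − 1/1.8e+10)) m/s ≈ 941.2 m/s = 941.2 m/s.
vₐ = √(GM · (2/rₐ − 1/a)) = √(3.189e+15 · (2/3e+10 − 1/1.8e+10)) m/s ≈ 188.2 m/s = 188.2 m/s.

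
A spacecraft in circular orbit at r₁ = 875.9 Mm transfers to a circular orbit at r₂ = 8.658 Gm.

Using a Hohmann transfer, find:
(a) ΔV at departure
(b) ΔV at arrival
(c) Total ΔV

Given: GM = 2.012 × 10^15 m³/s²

Convert to SI: r₁ = 875.9 Mm = 8.759e+08 m; r₂ = 8.658 Gm = 8.658e+09 m.
Transfer semi-major axis: a_t = (r₁ + r₂)/2 = (8.759e+08 + 8.658e+09)/2 = 4.76695e+09 m.
Circular speeds: v₁ = √(GM/r₁) = 1515.61 m/s, v₂ = √(GM/r₂) = 482.065 m/s.
Transfer speeds (vis-viva v² = GM(2/r − 1/a_t)): v₁ᵗ = 2042.56 m/s, v₂ᵗ = 206.639 m/s.
(a) ΔV₁ = |v₁ᵗ − v₁| ≈ 527 m/s = 527 m/s.
(b) ΔV₂ = |v₂ − v₂ᵗ| ≈ 275.4 m/s = 275.4 m/s.
(c) ΔV_total = ΔV₁ + ΔV₂ ≈ 802.4 m/s = 802.4 m/s.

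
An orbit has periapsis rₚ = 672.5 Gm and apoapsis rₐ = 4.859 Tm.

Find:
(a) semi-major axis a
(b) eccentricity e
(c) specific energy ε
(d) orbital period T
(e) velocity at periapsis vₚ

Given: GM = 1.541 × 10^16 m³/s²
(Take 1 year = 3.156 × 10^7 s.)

Convert to SI: rₚ = 672.5 Gm = 6.725e+11 m; rₐ = 4.859 Tm = 4.859e+12 m.
(a) a = (rₚ + rₐ)/2 = (6.725e+11 + 4.859e+12)/2 ≈ 2.766e+12 m
(b) e = (rₐ − rₚ)/(rₐ + rₚ) = (4.859e+12 − 6.725e+11)/(4.859e+12 + 6.725e+11) ≈ 0.7568
(c) With a = (rₚ + rₐ)/2 = 2.76575e+12 m, ε = −GM/(2a) = −1.541e+16/(2 · 2.76575e+12) J/kg ≈ -2786 J/kg
(d) With a = (rₚ + rₐ)/2 = 2.76575e+12 m, T = 2π √(a³/GM) = 2π √((2.76575e+12)³/1.541e+16) s ≈ 2.328e+11 s
(e) With a = (rₚ + rₐ)/2 = 2.76575e+12 m, vₚ = √(GM (2/rₚ − 1/a)) = √(1.541e+16 · (2/6.725e+11 − 1/2.76575e+12)) m/s ≈ 200.6 m/s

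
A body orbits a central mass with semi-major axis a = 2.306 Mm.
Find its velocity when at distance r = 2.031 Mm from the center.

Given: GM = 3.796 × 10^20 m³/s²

Convert to SI: a = 2.306 Mm = 2.306e+06 m; r = 2.031 Mm = 2.031e+06 m.
Vis-viva: v = √(GM · (2/r − 1/a)).
2/r − 1/a = 2/2.031e+06 − 1/2.306e+06 = 5.51085e-07 m⁻¹.
v = √(3.796e+20 · 5.51085e-07) m/s ≈ 1.446e+07 m/s = 1.446e+04 km/s.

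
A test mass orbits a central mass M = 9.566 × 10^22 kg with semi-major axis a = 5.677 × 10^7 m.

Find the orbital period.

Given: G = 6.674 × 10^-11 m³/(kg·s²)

GM = G · M = 6.674e-11 · 9.566e+22 = 6.38435e+12 m³/s².
Kepler's third law: T = 2π √(a³ / GM).
Substituting a = 5.677e+07 m and GM = 6.38435e+12 m³/s²:
T = 2π √((5.677e+07)³ / 6.38435e+12) s
T ≈ 1.064e+06 s = 12.31 days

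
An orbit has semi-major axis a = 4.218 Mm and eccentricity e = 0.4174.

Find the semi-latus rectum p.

Convert to SI: a = 4.218 Mm = 4.218e+06 m.
p = a (1 − e²).
p = 4.218e+06 · (1 − (0.4174)²) = 4.218e+06 · 0.825777 ≈ 3.483e+06 m = 3.483 Mm.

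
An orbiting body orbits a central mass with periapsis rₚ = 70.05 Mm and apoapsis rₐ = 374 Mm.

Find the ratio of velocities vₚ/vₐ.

Convert to SI: rₚ = 70.05 Mm = 7.005e+07 m; rₐ = 374 Mm = 3.74e+08 m.
Conservation of angular momentum gives rₚvₚ = rₐvₐ, so vₚ/vₐ = rₐ/rₚ.
vₚ/vₐ = 3.74e+08 / 7.005e+07 ≈ 5.339.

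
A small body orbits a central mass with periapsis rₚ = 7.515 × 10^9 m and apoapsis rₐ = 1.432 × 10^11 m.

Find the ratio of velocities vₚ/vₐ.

Conservation of angular momentum gives rₚvₚ = rₐvₐ, so vₚ/vₐ = rₐ/rₚ.
vₚ/vₐ = 1.432e+11 / 7.515e+09 ≈ 19.06.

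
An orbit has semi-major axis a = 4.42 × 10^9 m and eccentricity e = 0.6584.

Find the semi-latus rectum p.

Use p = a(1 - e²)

p = a (1 − e²).
p = 4.42e+09 · (1 − (0.6584)²) = 4.42e+09 · 0.566509 ≈ 2.504e+09 m = 2.504 × 10^9 m.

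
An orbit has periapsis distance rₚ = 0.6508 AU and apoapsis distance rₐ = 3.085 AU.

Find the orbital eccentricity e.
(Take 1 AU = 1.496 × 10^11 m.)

Convert to SI: rₚ = 0.6508 AU = 9.73597e+10 m; rₐ = 3.085 AU = 4.61516e+11 m.
e = (rₐ − rₚ) / (rₐ + rₚ).
e = (4.61516e+11 − 9.73597e+10) / (4.61516e+11 + 9.73597e+10) = 3.64156e+11 / 5.58876e+11 ≈ 0.6516.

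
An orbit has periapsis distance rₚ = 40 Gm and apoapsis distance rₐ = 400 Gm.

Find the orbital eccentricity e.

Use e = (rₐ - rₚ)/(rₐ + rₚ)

Convert to SI: rₚ = 40 Gm = 4e+10 m; rₐ = 400 Gm = 4e+11 m.
e = (rₐ − rₚ) / (rₐ + rₚ).
e = (4e+11 − 4e+10) / (4e+11 + 4e+10) = 3.6e+11 / 4.4e+11 ≈ 0.8182.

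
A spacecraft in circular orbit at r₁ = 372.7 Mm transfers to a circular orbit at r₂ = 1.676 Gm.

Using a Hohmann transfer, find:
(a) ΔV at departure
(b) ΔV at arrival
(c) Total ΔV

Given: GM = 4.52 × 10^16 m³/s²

Convert to SI: r₁ = 372.7 Mm = 3.727e+08 m; r₂ = 1.676 Gm = 1.676e+09 m.
Transfer semi-major axis: a_t = (r₁ + r₂)/2 = (3.727e+08 + 1.676e+09)/2 = 1.02435e+09 m.
Circular speeds: v₁ = √(GM/r₁) = 11012.6 m/s, v₂ = √(GM/r₂) = 5193.17 m/s.
Transfer speeds (vis-viva v² = GM(2/r − 1/a_t)): v₁ᵗ = 14086.5 m/s, v₂ᵗ = 3132.48 m/s.
(a) ΔV₁ = |v₁ᵗ − v₁| ≈ 3074 m/s = 3.074 km/s.
(b) ΔV₂ = |v₂ − v₂ᵗ| ≈ 2061 m/s = 2.061 km/s.
(c) ΔV_total = ΔV₁ + ΔV₂ ≈ 5135 m/s = 5.135 km/s.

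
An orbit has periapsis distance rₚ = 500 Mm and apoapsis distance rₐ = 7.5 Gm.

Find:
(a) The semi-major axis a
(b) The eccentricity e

Convert to SI: rₚ = 500 Mm = 5e+08 m; rₐ = 7.5 Gm = 7.5e+09 m.
(a) a = (rₚ + rₐ) / 2 = (5e+08 + 7.5e+09) / 2 ≈ 4e+09 m = 4 Gm.
(b) e = (rₐ − rₚ) / (rₐ + rₚ) = (7.5e+09 − 5e+08) / (7.5e+09 + 5e+08) ≈ 0.875.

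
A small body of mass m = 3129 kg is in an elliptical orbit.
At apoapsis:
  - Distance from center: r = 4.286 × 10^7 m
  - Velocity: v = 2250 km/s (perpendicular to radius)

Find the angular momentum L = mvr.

Convert to SI: v = 2250 km/s = 2.25e+06 m/s.
Since v is perpendicular to r, L = m · v · r.
L = 3129 · 2.25e+06 · 4.286e+07 kg·m²/s ≈ 3.017e+17 kg·m²/s.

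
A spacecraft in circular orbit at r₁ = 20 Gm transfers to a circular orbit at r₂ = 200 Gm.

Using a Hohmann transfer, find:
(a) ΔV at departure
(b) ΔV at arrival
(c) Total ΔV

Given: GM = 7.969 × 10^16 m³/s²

Convert to SI: r₁ = 20 Gm = 2e+10 m; r₂ = 200 Gm = 2e+11 m.
Transfer semi-major axis: a_t = (r₁ + r₂)/2 = (2e+10 + 2e+11)/2 = 1.1e+11 m.
Circular speeds: v₁ = √(GM/r₁) = 1996.12 m/s, v₂ = √(GM/r₂) = 631.229 m/s.
Transfer speeds (vis-viva v² = GM(2/r − 1/a_t)): v₁ᵗ = 2691.57 m/s, v₂ᵗ = 269.157 m/s.
(a) ΔV₁ = |v₁ᵗ − v₁| ≈ 695.4 m/s = 695.4 m/s.
(b) ΔV₂ = |v₂ − v₂ᵗ| ≈ 362.1 m/s = 362.1 m/s.
(c) ΔV_total = ΔV₁ + ΔV₂ ≈ 1058 m/s = 1.058 km/s.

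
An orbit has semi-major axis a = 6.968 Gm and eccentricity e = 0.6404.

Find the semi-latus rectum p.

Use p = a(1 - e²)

Convert to SI: a = 6.968 Gm = 6.968e+09 m.
p = a (1 − e²).
p = 6.968e+09 · (1 − (0.6404)²) = 6.968e+09 · 0.589888 ≈ 4.11e+09 m = 4.11 Gm.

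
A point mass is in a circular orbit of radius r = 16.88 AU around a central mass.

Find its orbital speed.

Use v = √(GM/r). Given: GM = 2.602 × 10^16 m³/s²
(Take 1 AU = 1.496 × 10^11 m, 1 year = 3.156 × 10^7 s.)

Convert to SI: r = 16.88 AU = 2.52525e+12 m.
For a circular orbit, gravity supplies the centripetal force, so v = √(GM / r).
v = √(2.602e+16 / 2.52525e+12) m/s ≈ 101.5 m/s = 0.02141 AU/year.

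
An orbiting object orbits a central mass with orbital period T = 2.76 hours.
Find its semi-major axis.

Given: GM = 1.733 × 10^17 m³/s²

Convert to SI: T = 2.76 hours = 9936 s.
Invert Kepler's third law: a = (GM · T² / (4π²))^(1/3).
Substituting T = 9936 s and GM = 1.733e+17 m³/s²:
a = (1.733e+17 · (9936)² / (4π²))^(1/3) m
a ≈ 7.568e+07 m = 75.68 Mm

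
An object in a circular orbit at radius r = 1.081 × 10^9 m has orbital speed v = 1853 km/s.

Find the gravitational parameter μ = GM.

Convert to SI: v = 1853 km/s = 1.853e+06 m/s.
For a circular orbit v² = GM/r, so GM = v² · r.
GM = (1.853e+06)² · 1.081e+09 m³/s² ≈ 3.712e+21 m³/s² = 3.712 × 10^21 m³/s².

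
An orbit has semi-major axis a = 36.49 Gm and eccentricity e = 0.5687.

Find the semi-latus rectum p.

Convert to SI: a = 36.49 Gm = 3.649e+10 m.
p = a (1 − e²).
p = 3.649e+10 · (1 − (0.5687)²) = 3.649e+10 · 0.67658 ≈ 2.469e+10 m = 24.69 Gm.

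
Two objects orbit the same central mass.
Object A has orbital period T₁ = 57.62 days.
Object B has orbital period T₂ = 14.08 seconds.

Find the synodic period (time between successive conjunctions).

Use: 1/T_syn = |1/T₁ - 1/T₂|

Convert to SI: T₁ = 57.62 days = 4.97837e+06 s.
T_syn = |T₁ · T₂ / (T₁ − T₂)|.
T_syn = |4.97837e+06 · 14.08 / (4.97837e+06 − 14.08)| s ≈ 14.08 s = 14.08 seconds.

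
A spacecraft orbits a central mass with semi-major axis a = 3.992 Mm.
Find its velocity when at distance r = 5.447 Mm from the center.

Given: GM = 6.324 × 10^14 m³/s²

Convert to SI: a = 3.992 Mm = 3.992e+06 m; r = 5.447 Mm = 5.447e+06 m.
Vis-viva: v = √(GM · (2/r − 1/a)).
2/r − 1/a = 2/5.447e+06 − 1/3.992e+06 = 1.16674e-07 m⁻¹.
v = √(6.324e+14 · 1.16674e-07) m/s ≈ 8590 m/s = 8.59 km/s.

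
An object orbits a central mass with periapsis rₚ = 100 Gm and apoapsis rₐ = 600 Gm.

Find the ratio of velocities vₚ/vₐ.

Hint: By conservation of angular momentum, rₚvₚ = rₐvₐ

Convert to SI: rₚ = 100 Gm = 1e+11 m; rₐ = 600 Gm = 6e+11 m.
Conservation of angular momentum gives rₚvₚ = rₐvₐ, so vₚ/vₐ = rₐ/rₚ.
vₚ/vₐ = 6e+11 / 1e+11 ≈ 6.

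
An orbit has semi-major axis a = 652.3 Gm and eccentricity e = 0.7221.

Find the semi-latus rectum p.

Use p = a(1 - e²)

Convert to SI: a = 652.3 Gm = 6.523e+11 m.
p = a (1 − e²).
p = 6.523e+11 · (1 − (0.7221)²) = 6.523e+11 · 0.478572 ≈ 3.122e+11 m = 312.2 Gm.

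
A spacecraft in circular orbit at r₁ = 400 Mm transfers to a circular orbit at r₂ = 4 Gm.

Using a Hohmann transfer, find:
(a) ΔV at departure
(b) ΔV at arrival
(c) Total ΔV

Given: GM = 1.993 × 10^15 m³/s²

Convert to SI: r₁ = 400 Mm = 4e+08 m; r₂ = 4 Gm = 4e+09 m.
Transfer semi-major axis: a_t = (r₁ + r₂)/2 = (4e+08 + 4e+09)/2 = 2.2e+09 m.
Circular speeds: v₁ = √(GM/r₁) = 2232.15 m/s, v₂ = √(GM/r₂) = 705.868 m/s.
Transfer speeds (vis-viva v² = GM(2/r − 1/a_t)): v₁ᵗ = 3009.83 m/s, v₂ᵗ = 300.983 m/s.
(a) ΔV₁ = |v₁ᵗ − v₁| ≈ 777.7 m/s = 777.7 m/s.
(b) ΔV₂ = |v₂ − v₂ᵗ| ≈ 404.9 m/s = 404.9 m/s.
(c) ΔV_total = ΔV₁ + ΔV₂ ≈ 1183 m/s = 1.183 km/s.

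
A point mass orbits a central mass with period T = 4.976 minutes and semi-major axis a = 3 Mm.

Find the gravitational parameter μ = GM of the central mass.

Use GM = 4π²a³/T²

Convert to SI: T = 4.976 minutes = 298.56 s; a = 3 Mm = 3e+06 m.
GM = 4π² · a³ / T².
GM = 4π² · (3e+06)³ / (298.56)² m³/s² ≈ 1.196e+16 m³/s² = 1.196 × 10^16 m³/s².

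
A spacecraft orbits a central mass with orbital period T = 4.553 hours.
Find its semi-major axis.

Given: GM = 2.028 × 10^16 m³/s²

Convert to SI: T = 4.553 hours = 16390.8 s.
Invert Kepler's third law: a = (GM · T² / (4π²))^(1/3).
Substituting T = 16390.8 s and GM = 2.028e+16 m³/s²:
a = (2.028e+16 · (16390.8)² / (4π²))^(1/3) m
a ≈ 5.168e+07 m = 5.168 × 10^7 m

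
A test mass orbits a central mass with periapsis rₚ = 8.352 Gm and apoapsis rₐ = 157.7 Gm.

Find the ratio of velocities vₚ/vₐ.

Convert to SI: rₚ = 8.352 Gm = 8.352e+09 m; rₐ = 157.7 Gm = 1.577e+11 m.
Conservation of angular momentum gives rₚvₚ = rₐvₐ, so vₚ/vₐ = rₐ/rₚ.
vₚ/vₐ = 1.577e+11 / 8.352e+09 ≈ 18.88.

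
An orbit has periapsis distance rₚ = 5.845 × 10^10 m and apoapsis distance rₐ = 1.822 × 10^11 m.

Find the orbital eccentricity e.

e = (rₐ − rₚ) / (rₐ + rₚ).
e = (1.822e+11 − 5.845e+10) / (1.822e+11 + 5.845e+10) = 1.2375e+11 / 2.4065e+11 ≈ 0.5142.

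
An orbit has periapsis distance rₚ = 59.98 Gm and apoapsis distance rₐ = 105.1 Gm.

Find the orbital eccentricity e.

Convert to SI: rₚ = 59.98 Gm = 5.998e+10 m; rₐ = 105.1 Gm = 1.051e+11 m.
e = (rₐ − rₚ) / (rₐ + rₚ).
e = (1.051e+11 − 5.998e+10) / (1.051e+11 + 5.998e+10) = 4.512e+10 / 1.6508e+11 ≈ 0.2733.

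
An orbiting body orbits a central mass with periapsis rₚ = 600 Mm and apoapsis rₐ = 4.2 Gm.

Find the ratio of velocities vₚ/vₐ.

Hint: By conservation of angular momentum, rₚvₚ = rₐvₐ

Convert to SI: rₚ = 600 Mm = 6e+08 m; rₐ = 4.2 Gm = 4.2e+09 m.
Conservation of angular momentum gives rₚvₚ = rₐvₐ, so vₚ/vₐ = rₐ/rₚ.
vₚ/vₐ = 4.2e+09 / 6e+08 ≈ 7.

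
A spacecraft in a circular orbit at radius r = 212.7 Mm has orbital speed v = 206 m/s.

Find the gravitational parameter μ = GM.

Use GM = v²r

Convert to SI: r = 212.7 Mm = 2.127e+08 m.
For a circular orbit v² = GM/r, so GM = v² · r.
GM = (206)² · 2.127e+08 m³/s² ≈ 9.026e+12 m³/s² = 9.026 × 10^12 m³/s².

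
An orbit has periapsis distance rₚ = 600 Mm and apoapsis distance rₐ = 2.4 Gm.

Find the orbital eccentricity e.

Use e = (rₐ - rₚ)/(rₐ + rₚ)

Convert to SI: rₚ = 600 Mm = 6e+08 m; rₐ = 2.4 Gm = 2.4e+09 m.
e = (rₐ − rₚ) / (rₐ + rₚ).
e = (2.4e+09 − 6e+08) / (2.4e+09 + 6e+08) = 1.8e+09 / 3e+09 ≈ 0.6.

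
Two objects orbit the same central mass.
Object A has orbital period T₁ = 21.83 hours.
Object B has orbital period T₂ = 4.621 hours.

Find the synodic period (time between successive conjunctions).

Convert to SI: T₁ = 21.83 hours = 78588 s; T₂ = 4.621 hours = 16635.6 s.
T_syn = |T₁ · T₂ / (T₁ − T₂)|.
T_syn = |78588 · 16635.6 / (78588 − 16635.6)| s ≈ 2.11e+04 s = 5.862 hours.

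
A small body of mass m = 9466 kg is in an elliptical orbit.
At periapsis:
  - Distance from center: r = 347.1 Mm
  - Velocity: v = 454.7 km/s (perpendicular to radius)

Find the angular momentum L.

Convert to SI: r = 347.1 Mm = 3.471e+08 m; v = 454.7 km/s = 454700 m/s.
Since v is perpendicular to r, L = m · v · r.
L = 9466 · 454700 · 3.471e+08 kg·m²/s ≈ 1.494e+18 kg·m²/s.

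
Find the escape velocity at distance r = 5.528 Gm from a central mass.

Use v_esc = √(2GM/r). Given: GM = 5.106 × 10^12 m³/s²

Convert to SI: r = 5.528 Gm = 5.528e+09 m.
Escape velocity comes from setting total energy to zero: ½v² − GM/r = 0 ⇒ v_esc = √(2GM / r).
v_esc = √(2 · 5.106e+12 / 5.528e+09) m/s ≈ 42.98 m/s = 42.98 m/s.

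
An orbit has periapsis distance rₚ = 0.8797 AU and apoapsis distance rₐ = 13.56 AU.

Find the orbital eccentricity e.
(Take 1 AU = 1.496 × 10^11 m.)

Convert to SI: rₚ = 0.8797 AU = 1.31603e+11 m; rₐ = 13.56 AU = 2.02858e+12 m.
e = (rₐ − rₚ) / (rₐ + rₚ).
e = (2.02858e+12 − 1.31603e+11) / (2.02858e+12 + 1.31603e+11) = 1.89697e+12 / 2.16018e+12 ≈ 0.8782.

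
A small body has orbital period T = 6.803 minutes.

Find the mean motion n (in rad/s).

Convert to SI: T = 6.803 minutes = 408.18 s.
n = 2π / T.
n = 2π / 408.18 s ≈ 0.01539 rad/s.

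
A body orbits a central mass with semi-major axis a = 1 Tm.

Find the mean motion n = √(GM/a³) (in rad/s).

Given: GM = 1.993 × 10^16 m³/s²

Convert to SI: a = 1 Tm = 1e+12 m.
n = √(GM / a³).
n = √(1.993e+16 / (1e+12)³) rad/s ≈ 1.412e-10 rad/s.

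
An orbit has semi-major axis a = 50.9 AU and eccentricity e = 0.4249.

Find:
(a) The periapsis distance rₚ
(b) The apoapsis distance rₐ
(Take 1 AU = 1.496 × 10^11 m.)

Convert to SI: a = 50.9 AU = 7.61464e+12 m.
(a) rₚ = a(1 − e) = 7.61464e+12 · (1 − 0.4249) = 7.61464e+12 · 0.5751 ≈ 4.379e+12 m = 29.27 AU.
(b) rₐ = a(1 + e) = 7.61464e+12 · (1 + 0.4249) = 7.61464e+12 · 1.4249 ≈ 1.085e+13 m = 72.53 AU.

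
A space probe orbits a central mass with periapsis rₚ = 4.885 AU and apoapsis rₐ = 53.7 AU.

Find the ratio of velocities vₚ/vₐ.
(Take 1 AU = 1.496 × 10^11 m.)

Convert to SI: rₚ = 4.885 AU = 7.30796e+11 m; rₐ = 53.7 AU = 8.03352e+12 m.
Conservation of angular momentum gives rₚvₚ = rₐvₐ, so vₚ/vₐ = rₐ/rₚ.
vₚ/vₐ = 8.03352e+12 / 7.30796e+11 ≈ 10.99.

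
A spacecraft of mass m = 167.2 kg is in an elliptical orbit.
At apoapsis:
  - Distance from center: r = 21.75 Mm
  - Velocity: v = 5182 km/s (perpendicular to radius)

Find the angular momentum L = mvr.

Convert to SI: r = 21.75 Mm = 2.175e+07 m; v = 5182 km/s = 5.182e+06 m/s.
Since v is perpendicular to r, L = m · v · r.
L = 167.2 · 5.182e+06 · 2.175e+07 kg·m²/s ≈ 1.884e+16 kg·m²/s.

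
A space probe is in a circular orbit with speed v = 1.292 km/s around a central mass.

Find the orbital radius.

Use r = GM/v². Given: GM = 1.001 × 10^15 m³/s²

Convert to SI: v = 1.292 km/s = 1292 m/s.
For a circular orbit, v² = GM / r, so r = GM / v².
r = 1.001e+15 / (1292)² m ≈ 5.997e+08 m = 599.7 Mm.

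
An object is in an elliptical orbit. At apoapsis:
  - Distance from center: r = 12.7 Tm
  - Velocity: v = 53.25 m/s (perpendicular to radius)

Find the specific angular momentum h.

Convert to SI: r = 12.7 Tm = 1.27e+13 m.
With v perpendicular to r, h = r · v.
h = 1.27e+13 · 53.25 m²/s ≈ 6.763e+14 m²/s.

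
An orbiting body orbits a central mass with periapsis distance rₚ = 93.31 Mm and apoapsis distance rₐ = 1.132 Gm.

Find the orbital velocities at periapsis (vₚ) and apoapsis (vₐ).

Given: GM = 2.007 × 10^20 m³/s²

Convert to SI: rₚ = 93.31 Mm = 9.331e+07 m; rₐ = 1.132 Gm = 1.132e+09 m.
Use the vis-viva equation v² = GM(2/r − 1/a) with a = (rₚ + rₐ)/2 = (9.331e+07 + 1.132e+09)/2 = 6.12655e+08 m.
vₚ = √(GM · (2/rₚ − 1/a)) = √(2.007e+20 · (2/9.331e+07 − 1/6.12655e+08)) m/s ≈ 1.994e+06 m/s = 1994 km/s.
vₐ = √(GM · (2/rₐ − 1/a)) = √(2.007e+20 · (2/1.132e+09 − 1/6.12655e+08)) m/s ≈ 1.643e+05 m/s = 164.3 km/s.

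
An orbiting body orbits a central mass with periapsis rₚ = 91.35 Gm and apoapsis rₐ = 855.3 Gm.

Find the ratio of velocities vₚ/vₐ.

Convert to SI: rₚ = 91.35 Gm = 9.135e+10 m; rₐ = 855.3 Gm = 8.553e+11 m.
Conservation of angular momentum gives rₚvₚ = rₐvₐ, so vₚ/vₐ = rₐ/rₚ.
vₚ/vₐ = 8.553e+11 / 9.135e+10 ≈ 9.363.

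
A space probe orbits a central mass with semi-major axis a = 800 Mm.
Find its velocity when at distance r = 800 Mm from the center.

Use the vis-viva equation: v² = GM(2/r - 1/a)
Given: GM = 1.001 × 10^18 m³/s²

Convert to SI: a = 800 Mm = 8e+08 m; r = 800 Mm = 8e+08 m.
Vis-viva: v = √(GM · (2/r − 1/a)).
2/r − 1/a = 2/8e+08 − 1/8e+08 = 1.25e-09 m⁻¹.
v = √(1.001e+18 · 1.25e-09) m/s ≈ 3.537e+04 m/s = 35.37 km/s.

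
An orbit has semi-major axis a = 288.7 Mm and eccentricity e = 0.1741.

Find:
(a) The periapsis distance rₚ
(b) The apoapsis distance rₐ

Convert to SI: a = 288.7 Mm = 2.887e+08 m.
(a) rₚ = a(1 − e) = 2.887e+08 · (1 − 0.1741) = 2.887e+08 · 0.8259 ≈ 2.384e+08 m = 238.4 Mm.
(b) rₐ = a(1 + e) = 2.887e+08 · (1 + 0.1741) = 2.887e+08 · 1.1741 ≈ 3.39e+08 m = 339 Mm.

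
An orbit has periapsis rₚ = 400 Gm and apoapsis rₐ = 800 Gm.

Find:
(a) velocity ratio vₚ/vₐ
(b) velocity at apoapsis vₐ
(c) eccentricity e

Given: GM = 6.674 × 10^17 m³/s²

Convert to SI: rₚ = 400 Gm = 4e+11 m; rₐ = 800 Gm = 8e+11 m.
(a) Conservation of angular momentum (rₚvₚ = rₐvₐ) gives vₚ/vₐ = rₐ/rₚ = 8e+11/4e+11 ≈ 2
(b) With a = (rₚ + rₐ)/2 = 6e+11 m, vₐ = √(GM (2/rₐ − 1/a)) = √(6.674e+17 · (2/8e+11 − 1/6e+11)) m/s ≈ 745.8 m/s
(c) e = (rₐ − rₚ)/(rₐ + rₚ) = (8e+11 − 4e+11)/(8e+11 + 4e+11) ≈ 0.3333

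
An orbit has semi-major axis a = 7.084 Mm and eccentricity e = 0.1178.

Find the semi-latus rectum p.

Convert to SI: a = 7.084 Mm = 7.084e+06 m.
p = a (1 − e²).
p = 7.084e+06 · (1 − (0.1178)²) = 7.084e+06 · 0.986123 ≈ 6.986e+06 m = 6.986 Mm.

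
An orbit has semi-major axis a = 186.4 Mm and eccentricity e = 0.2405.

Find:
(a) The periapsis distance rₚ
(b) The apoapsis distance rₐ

Convert to SI: a = 186.4 Mm = 1.864e+08 m.
(a) rₚ = a(1 − e) = 1.864e+08 · (1 − 0.2405) = 1.864e+08 · 0.7595 ≈ 1.416e+08 m = 141.6 Mm.
(b) rₐ = a(1 + e) = 1.864e+08 · (1 + 0.2405) = 1.864e+08 · 1.2405 ≈ 2.312e+08 m = 231.2 Mm.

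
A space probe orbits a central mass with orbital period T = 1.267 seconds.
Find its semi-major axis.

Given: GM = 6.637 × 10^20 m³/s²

Invert Kepler's third law: a = (GM · T² / (4π²))^(1/3).
Substituting T = 1.267 s and GM = 6.637e+20 m³/s²:
a = (6.637e+20 · (1.267)² / (4π²))^(1/3) m
a ≈ 3e+06 m = 3 Mm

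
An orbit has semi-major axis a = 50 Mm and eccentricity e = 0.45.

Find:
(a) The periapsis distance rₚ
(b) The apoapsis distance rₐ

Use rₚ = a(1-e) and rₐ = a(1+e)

Convert to SI: a = 50 Mm = 5e+07 m.
(a) rₚ = a(1 − e) = 5e+07 · (1 − 0.45) = 5e+07 · 0.55 ≈ 2.75e+07 m = 27.5 Mm.
(b) rₐ = a(1 + e) = 5e+07 · (1 + 0.45) = 5e+07 · 1.45 ≈ 7.25e+07 m = 72.5 Mm.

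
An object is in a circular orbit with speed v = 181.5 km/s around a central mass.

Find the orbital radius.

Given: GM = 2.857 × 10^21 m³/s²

Convert to SI: v = 181.5 km/s = 181500 m/s.
For a circular orbit, v² = GM / r, so r = GM / v².
r = 2.857e+21 / (181500)² m ≈ 8.673e+10 m = 86.73 Gm.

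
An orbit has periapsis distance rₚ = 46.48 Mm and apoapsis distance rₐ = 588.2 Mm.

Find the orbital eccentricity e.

Convert to SI: rₚ = 46.48 Mm = 4.648e+07 m; rₐ = 588.2 Mm = 5.882e+08 m.
e = (rₐ − rₚ) / (rₐ + rₚ).
e = (5.882e+08 − 4.648e+07) / (5.882e+08 + 4.648e+07) = 5.4172e+08 / 6.3468e+08 ≈ 0.8535.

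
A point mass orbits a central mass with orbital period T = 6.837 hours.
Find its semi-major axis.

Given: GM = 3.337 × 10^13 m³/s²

Convert to SI: T = 6.837 hours = 24613.2 s.
Invert Kepler's third law: a = (GM · T² / (4π²))^(1/3).
Substituting T = 24613.2 s and GM = 3.337e+13 m³/s²:
a = (3.337e+13 · (24613.2)² / (4π²))^(1/3) m
a ≈ 8e+06 m = 8 Mm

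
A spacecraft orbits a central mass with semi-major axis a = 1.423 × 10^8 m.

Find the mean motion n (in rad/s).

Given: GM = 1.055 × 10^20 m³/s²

n = √(GM / a³).
n = √(1.055e+20 / (1.423e+08)³) rad/s ≈ 0.006051 rad/s.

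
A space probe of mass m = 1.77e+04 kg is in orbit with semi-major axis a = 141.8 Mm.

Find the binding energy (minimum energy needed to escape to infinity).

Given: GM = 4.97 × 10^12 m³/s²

Convert to SI: a = 141.8 Mm = 1.418e+08 m.
Total orbital energy is E = −GMm/(2a); binding energy is E_bind = −E = GMm/(2a).
E_bind = 4.97e+12 · 1.77e+04 / (2 · 1.418e+08) J ≈ 3.102e+08 J = 310.2 MJ.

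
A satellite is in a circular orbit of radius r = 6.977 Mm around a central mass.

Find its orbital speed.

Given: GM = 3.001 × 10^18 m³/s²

Convert to SI: r = 6.977 Mm = 6.977e+06 m.
For a circular orbit, gravity supplies the centripetal force, so v = √(GM / r).
v = √(3.001e+18 / 6.977e+06) m/s ≈ 6.558e+05 m/s = 655.8 km/s.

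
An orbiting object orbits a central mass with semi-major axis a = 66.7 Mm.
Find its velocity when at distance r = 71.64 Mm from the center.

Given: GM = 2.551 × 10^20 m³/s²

Convert to SI: a = 66.7 Mm = 6.67e+07 m; r = 71.64 Mm = 7.164e+07 m.
Vis-viva: v = √(GM · (2/r − 1/a)).
2/r − 1/a = 2/7.164e+07 − 1/6.67e+07 = 1.29249e-08 m⁻¹.
v = √(2.551e+20 · 1.29249e-08) m/s ≈ 1.816e+06 m/s = 1816 km/s.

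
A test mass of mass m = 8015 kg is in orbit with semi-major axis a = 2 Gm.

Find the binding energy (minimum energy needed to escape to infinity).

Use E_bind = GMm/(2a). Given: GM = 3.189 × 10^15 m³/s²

Convert to SI: a = 2 Gm = 2e+09 m.
Total orbital energy is E = −GMm/(2a); binding energy is E_bind = −E = GMm/(2a).
E_bind = 3.189e+15 · 8015 / (2 · 2e+09) J ≈ 6.39e+09 J = 6.39 GJ.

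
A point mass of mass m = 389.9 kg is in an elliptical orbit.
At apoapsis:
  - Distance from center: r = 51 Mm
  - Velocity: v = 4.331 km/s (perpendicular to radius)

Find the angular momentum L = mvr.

Convert to SI: r = 51 Mm = 5.1e+07 m; v = 4.331 km/s = 4331 m/s.
Since v is perpendicular to r, L = m · v · r.
L = 389.9 · 4331 · 5.1e+07 kg·m²/s ≈ 8.612e+13 kg·m²/s.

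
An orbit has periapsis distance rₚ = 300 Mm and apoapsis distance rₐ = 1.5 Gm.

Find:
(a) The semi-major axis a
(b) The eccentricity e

Convert to SI: rₚ = 300 Mm = 3e+08 m; rₐ = 1.5 Gm = 1.5e+09 m.
(a) a = (rₚ + rₐ) / 2 = (3e+08 + 1.5e+09) / 2 ≈ 9e+08 m = 900 Mm.
(b) e = (rₐ − rₚ) / (rₐ + rₚ) = (1.5e+09 − 3e+08) / (1.5e+09 + 3e+08) ≈ 0.6667.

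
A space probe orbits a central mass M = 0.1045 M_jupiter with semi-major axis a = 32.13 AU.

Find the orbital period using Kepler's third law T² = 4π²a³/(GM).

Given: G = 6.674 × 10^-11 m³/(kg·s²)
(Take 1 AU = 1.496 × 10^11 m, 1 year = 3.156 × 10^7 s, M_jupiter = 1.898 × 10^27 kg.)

Convert to SI: a = 32.13 AU = 4.80665e+12 m; M = 0.1045 M_jupiter = 1.98341e+26 kg.
GM = G · M = 6.674e-11 · 1.98341e+26 = 1.32373e+16 m³/s².
Kepler's third law: T = 2π √(a³ / GM).
Substituting a = 4.80665e+12 m and GM = 1.32373e+16 m³/s²:
T = 2π √((4.80665e+12)³ / 1.32373e+16) s
T ≈ 5.755e+11 s = 1.824e+04 years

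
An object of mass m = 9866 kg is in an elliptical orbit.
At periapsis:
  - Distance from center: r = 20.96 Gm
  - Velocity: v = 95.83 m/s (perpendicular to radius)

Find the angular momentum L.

Convert to SI: r = 20.96 Gm = 2.096e+10 m.
Since v is perpendicular to r, L = m · v · r.
L = 9866 · 95.83 · 2.096e+10 kg·m²/s ≈ 1.982e+16 kg·m²/s.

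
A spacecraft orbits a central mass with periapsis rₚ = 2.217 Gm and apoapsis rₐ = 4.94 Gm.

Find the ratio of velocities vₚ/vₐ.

Convert to SI: rₚ = 2.217 Gm = 2.217e+09 m; rₐ = 4.94 Gm = 4.94e+09 m.
Conservation of angular momentum gives rₚvₚ = rₐvₐ, so vₚ/vₐ = rₐ/rₚ.
vₚ/vₐ = 4.94e+09 / 2.217e+09 ≈ 2.228.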